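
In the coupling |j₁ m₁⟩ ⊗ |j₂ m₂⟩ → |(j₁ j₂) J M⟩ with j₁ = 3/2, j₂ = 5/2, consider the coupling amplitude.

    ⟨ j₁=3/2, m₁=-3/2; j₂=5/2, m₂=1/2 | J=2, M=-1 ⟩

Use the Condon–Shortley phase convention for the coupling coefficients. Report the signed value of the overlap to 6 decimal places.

j₁+j₂−J=2  J+j₁−j₂=1  J−j₁+j₂=3  j₁+j₂+J+1=7
(j₁±m₁, j₂±m₂, J±M) = (0,3,3,2,1,3)
P² = 36/7
sum k=2..2:
  [2] +1/4 = 1/4
S = 1/4
C² = P²·S² = 9/28 ; C = +0.566947

+√(9/28) = +0.566947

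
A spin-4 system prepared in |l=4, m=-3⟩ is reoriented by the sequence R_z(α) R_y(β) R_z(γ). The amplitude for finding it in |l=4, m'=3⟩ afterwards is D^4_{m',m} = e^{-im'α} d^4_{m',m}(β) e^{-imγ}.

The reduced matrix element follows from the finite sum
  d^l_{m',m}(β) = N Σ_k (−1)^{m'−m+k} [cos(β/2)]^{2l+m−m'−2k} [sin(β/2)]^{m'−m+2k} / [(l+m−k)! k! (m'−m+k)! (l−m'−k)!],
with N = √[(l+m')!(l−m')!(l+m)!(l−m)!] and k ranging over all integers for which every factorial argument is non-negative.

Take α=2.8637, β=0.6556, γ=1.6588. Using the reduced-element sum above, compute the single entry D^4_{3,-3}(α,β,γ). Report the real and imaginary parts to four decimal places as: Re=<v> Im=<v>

D^4_{3,-3}(2.8637,0.6556,1.6588) = e^{-i·3·2.8637}·d^4_{3,-3}(0.6556)·e^{-i·-3·1.6588}. Compute d first:
Half-angle: c=0.946753, s=0.321961. N=√(5040·1·1·5040)=5040.000000
Admissible k: 0..1 (factorial args all ≥0)
  k=0: (−1)^6·5040.0000/(720)·0.9468^2·0.3220^6 = +0.006989
  k=1: (−1)^7·5040.0000/(5040)·0.9468^0·0.3220^8 = -0.000115
d^4_{3,-3}(0.6556) = +0.006989 -0.000115 = +0.006873
Attach z-rotation phases: D = e^{-i(3)(2.8637)}·(+0.006873)·e^{-i(-3)(1.6588)} = -0.006118+0.003132i

Re=-0.0061 Im=0.0031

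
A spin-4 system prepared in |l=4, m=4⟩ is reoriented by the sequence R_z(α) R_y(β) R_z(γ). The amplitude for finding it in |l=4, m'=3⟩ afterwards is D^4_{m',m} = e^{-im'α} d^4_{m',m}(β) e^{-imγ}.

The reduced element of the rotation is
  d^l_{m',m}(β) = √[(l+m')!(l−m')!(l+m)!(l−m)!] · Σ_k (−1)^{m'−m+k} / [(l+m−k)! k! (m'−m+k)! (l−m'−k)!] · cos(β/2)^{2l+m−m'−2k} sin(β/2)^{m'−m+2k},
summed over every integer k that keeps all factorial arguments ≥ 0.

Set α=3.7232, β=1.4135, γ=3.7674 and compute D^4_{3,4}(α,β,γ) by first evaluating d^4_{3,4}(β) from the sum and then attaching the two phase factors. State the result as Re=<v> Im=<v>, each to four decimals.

Split into d^4_{3,4}(β=1.4135) × two z-phases.
Half-angle: c=0.760476, s=0.649366. N=√(5040·1·40320·1)=14255.272709
Admissible k: 1..1 (factorial args all ≥0)
  k=1: (−1)^0·14255.2727/(5040)·0.7605^7·0.6494^1 = +0.270168
d^4_{3,4}(1.4135) = +0.270168
D = (+0.173149+0.984896i)·(+0.270168)·(-0.803072-0.595882i) = +0.120990-0.241562i

Re=0.1210 Im=-0.2416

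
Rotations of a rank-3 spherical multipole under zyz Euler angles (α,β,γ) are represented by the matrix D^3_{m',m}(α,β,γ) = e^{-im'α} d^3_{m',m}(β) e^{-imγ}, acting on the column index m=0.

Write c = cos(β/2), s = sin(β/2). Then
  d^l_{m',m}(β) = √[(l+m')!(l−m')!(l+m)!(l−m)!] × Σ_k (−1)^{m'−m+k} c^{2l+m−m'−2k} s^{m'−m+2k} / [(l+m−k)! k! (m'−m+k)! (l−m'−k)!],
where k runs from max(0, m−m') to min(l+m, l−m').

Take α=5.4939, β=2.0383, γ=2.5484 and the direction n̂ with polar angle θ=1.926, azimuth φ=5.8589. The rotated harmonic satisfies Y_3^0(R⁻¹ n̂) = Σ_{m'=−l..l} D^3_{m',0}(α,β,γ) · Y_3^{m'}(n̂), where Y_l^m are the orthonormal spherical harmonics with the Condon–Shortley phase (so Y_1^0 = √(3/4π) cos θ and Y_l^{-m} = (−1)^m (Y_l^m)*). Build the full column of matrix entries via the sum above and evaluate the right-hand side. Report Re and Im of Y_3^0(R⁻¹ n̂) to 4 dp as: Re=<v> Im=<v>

Re=0.4919 Im=0.0000

Need the full column D^3_{m',0} for m'=−3..3 at α=5.4939, β=2.0383, γ=2.5484.
cos(β/2)=0.524090, sin(β/2)=0.851663
d^3_{-3,0}: single k=3 term ⇒ +0.397682;  D = -0.284464-0.277905i
d^3_{-2,0}: k∈[2..3] ⇒ +0.299723 -0.791486 = -0.491763;  D = +0.003823+0.491748i
d^3_{-1,0}: k∈[1..3] ⇒ +0.116651 -0.924129 +0.813458 = +0.005979;  D = +0.004212-0.004244i
d^3_{0,0}: k∈[0..3] ⇒ +0.020722 -0.492495 +1.300544 -0.381598 = +0.447174;  D = +0.447174+0.000000i
d^3_{1,0}: k∈[0..2] ⇒ -0.116651 +0.924129 -0.813458 = -0.005979;  D = -0.004212-0.004244i
d^3_{2,0}: k∈[0..1] ⇒ +0.299723 -0.791486 = -0.491763;  D = +0.003823-0.491748i
d^3_{3,0}: single k=0 term ⇒ -0.397682;  D = +0.284464-0.277905i
Y_3^{m'}(θ=1.926,φ=5.8589) and Σ D·Y over m':
  (-0.2845-0.2779i)·(+0.1009+0.3287i)  (+0.0038+0.4917i)·(-0.2065-0.2344i)  (+0.0042-0.0042i)·(-0.1091-0.0493i)  (+0.4472+0.0000i)·(+0.3109+0.0000i)  (-0.0042-0.0042i)·(+0.1091-0.0493i)  (+0.0038-0.4917i)·(-0.2065+0.2344i)  (+0.2845-0.2779i)·(-0.1009+0.3287i)
Y_3^0(R⁻¹ n̂) = +0.491932+0.000000i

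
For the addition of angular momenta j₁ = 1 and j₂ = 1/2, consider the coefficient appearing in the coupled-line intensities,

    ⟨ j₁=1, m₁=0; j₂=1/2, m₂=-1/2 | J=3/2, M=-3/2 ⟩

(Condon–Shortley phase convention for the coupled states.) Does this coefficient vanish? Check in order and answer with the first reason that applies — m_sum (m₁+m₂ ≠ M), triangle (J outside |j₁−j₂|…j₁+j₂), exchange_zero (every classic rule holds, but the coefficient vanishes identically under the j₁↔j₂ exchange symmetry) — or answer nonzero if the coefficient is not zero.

m-sum: m₁+m₂ = 0+(-1/2) = -1/2, M = -3/2  ✗ ⇒ coefficient is 0

m_sum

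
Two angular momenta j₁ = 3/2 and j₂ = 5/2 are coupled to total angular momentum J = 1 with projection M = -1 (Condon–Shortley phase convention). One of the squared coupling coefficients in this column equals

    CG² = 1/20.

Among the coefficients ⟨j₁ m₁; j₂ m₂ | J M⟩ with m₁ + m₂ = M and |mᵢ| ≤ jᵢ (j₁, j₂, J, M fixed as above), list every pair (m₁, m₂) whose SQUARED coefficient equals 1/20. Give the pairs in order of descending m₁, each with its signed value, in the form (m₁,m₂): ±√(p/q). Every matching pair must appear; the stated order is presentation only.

(-3/2,1/2): −√(1/20)

Admissible pairs with m₁+m₂ = M = -1: (-3/2,1/2), (-1/2,-1/2), (1/2,-3/2), (3/2,-5/2)
  (m₁,m₂)=(3/2,-5/2): CG² = 1/2, CG = +√(1/2)
  (m₁,m₂)=(1/2,-3/2): CG² = 3/10, CG = −√(3/10)
  (m₁,m₂)=(-1/2,-1/2): CG² = 3/20, CG = +√(3/20)
  (m₁,m₂)=(-3/2,1/2): CG² = 1/20, CG = −√(1/20)   ← matches the target
Pairs with CG² = 1/20: (-3/2,1/2): −√(1/20)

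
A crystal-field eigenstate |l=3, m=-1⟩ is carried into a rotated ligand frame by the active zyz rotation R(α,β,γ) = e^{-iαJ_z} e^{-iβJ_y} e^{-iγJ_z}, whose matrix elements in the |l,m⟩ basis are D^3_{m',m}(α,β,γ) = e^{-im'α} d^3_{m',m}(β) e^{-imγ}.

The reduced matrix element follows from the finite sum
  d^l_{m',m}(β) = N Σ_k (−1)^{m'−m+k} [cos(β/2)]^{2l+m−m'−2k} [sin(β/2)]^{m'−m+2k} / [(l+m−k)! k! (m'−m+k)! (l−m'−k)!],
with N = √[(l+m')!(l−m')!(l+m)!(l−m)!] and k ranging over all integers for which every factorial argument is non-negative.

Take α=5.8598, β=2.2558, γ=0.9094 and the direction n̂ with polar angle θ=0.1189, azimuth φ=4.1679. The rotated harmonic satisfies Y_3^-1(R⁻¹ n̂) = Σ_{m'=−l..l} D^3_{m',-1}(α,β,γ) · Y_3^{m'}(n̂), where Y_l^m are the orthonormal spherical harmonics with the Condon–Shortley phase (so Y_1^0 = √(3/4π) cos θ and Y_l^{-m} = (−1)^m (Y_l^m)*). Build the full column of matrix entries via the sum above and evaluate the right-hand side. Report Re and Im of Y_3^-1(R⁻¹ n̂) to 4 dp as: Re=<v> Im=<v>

Need the full column D^3_{m',-1} for m'=−3..3 at α=5.8598, β=2.2558, γ=0.9094.
cos(β/2)=0.428558, sin(β/2)=0.903514
d^3_{-3,-1}: single k=2 term ⇒ +0.106648;  D = +0.099784-0.037645i
d^3_{-2,-1}: k∈[1..2] ⇒ +0.041303 -0.367167 = -0.325864;  D = -0.325225-0.020395i
d^3_{-1,-1}: k∈[0..2] ⇒ +0.006195 -0.220292 +0.734363 = +0.520266;  D = +0.460020+0.243019i
d^3_{0,-1}: k∈[0..2] ⇒ -0.045245 +0.603318 -0.893872 = -0.335800;  D = -0.206255-0.264991i
d^3_{1,-1}: k∈[0..2] ⇒ +0.165219 -0.979150 +0.544014 = -0.269918;  D = -0.063639-0.262308i
d^3_{2,-1}: k∈[0..1] ⇒ -0.367167 +0.815990 = +0.448822;  D = -0.082724+0.441133i
d^3_{3,-1}: single k=0 term ⇒ +0.474029;  D = -0.271074+0.388874i
Y_3^{m'}(θ=0.1189,φ=4.1679) and Σ D·Y over m':
  (+0.0998-0.0376i)·(+0.0007+0.0000i)  (-0.3252-0.0204i)·(-0.0066-0.0127i)  (+0.4600+0.2430i)·(-0.0780+0.1289i)  (-0.2063-0.2650i)·(+0.7150+0.0000i)  (-0.0636-0.2623i)·(+0.0780+0.1289i)  (-0.0827+0.4411i)·(-0.0066+0.0127i)  (-0.2711+0.3889i)·(-0.0007+0.0000i)
Y_3^-1(R⁻¹ n̂) = -0.188749-0.177845i

Re=-0.1887 Im=-0.1778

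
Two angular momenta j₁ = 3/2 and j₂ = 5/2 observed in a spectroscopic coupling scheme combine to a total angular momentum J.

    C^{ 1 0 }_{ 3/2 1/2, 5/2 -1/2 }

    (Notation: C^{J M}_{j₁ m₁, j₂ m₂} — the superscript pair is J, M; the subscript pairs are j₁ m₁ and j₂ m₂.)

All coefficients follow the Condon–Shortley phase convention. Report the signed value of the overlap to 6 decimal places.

-0.547723

j₁+j₂−J=3  J+j₁−j₂=0  J−j₁+j₂=2  j₁+j₂+J+1=6
(j₁±m₁, j₂±m₂, J±M) = (2,1,2,3,1,1)
P² = 6/5
sum k=1..1:
  [1] −1/2 = -1/2
S = -1/2
C² = P²·S² = 3/10 ; C = -0.547723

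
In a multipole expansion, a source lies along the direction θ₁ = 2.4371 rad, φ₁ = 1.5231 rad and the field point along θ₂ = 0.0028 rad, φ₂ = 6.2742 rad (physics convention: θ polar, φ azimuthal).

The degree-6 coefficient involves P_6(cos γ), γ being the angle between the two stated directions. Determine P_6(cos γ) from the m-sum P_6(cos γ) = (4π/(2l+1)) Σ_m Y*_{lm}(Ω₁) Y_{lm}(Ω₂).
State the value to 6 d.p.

Term-by-term m-sum for l=6 (normalisation 4π/13 = 0.966644):
  term(m=-6) = -0.000000+0.000000i   from Y*(Ω₁)=-0.034200+0.010063i, Y(Ω₂)=+0.000000+0.000000i
  term(m=-5) = -0.000000-0.000000i   from Y*(Ω₁)=-0.034321-0.141175i, Y(Ω₂)=+0.000000+0.000000i
  term(m=-4) = +0.000000-0.000000i   from Y*(Ω₁)=+0.331953-0.064112i, Y(Ω₂)=+0.000000+0.000000i
  term(m=-3) = +0.000000+0.000000i   from Y*(Ω₁)=+0.065103+0.451871i, Y(Ω₂)=+0.000000+0.000000i
  term(m=-2) = -0.000009+0.000001i   from Y*(Ω₁)=-0.227434+0.021762i, Y(Ω₂)=+0.000041+0.000001i
  term(m=-1) = +0.000094+0.002426i   from Y*(Ω₁)=+0.012545+0.262810i, Y(Ω₂)=+0.009228+0.000083i
  term(m=+0) = -0.323915-0.000000i   from Y*(Ω₁)=-0.318493-0.000000i, Y(Ω₂)=+1.017024+0.000000i
  term(m=+1) = +0.000094-0.002426i   from Y*(Ω₁)=-0.012545+0.262810i, Y(Ω₂)=-0.009228+0.000083i
  term(m=+2) = -0.000009-0.000001i   from Y*(Ω₁)=-0.227434-0.021762i, Y(Ω₂)=+0.000041-0.000001i
  term(m=+3) = +0.000000-0.000000i   from Y*(Ω₁)=-0.065103+0.451871i, Y(Ω₂)=-0.000000+0.000000i
  term(m=+4) = +0.000000+0.000000i   from Y*(Ω₁)=+0.331953+0.064112i, Y(Ω₂)=+0.000000-0.000000i
  term(m=+5) = -0.000000+0.000000i   from Y*(Ω₁)=+0.034321-0.141175i, Y(Ω₂)=-0.000000+0.000000i
  term(m=+6) = -0.000000-0.000000i   from Y*(Ω₁)=-0.034200-0.010063i, Y(Ω₂)=+0.000000-0.000000i
Total Σ_m = -0.323746-0.000000i. Multiply by 0.966644: -0.312947-0.000000i. P_6(cos γ) = -0.312947

-0.312947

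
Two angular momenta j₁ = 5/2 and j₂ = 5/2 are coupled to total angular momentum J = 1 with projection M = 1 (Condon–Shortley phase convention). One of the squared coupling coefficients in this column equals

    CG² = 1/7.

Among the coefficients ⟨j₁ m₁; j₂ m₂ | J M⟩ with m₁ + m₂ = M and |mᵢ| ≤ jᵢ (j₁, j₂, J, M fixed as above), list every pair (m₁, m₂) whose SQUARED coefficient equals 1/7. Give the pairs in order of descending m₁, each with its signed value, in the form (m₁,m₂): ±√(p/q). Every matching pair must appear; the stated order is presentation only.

(5/2,-3/2): +√(1/7); (-3/2,5/2): +√(1/7)

Admissible pairs with m₁+m₂ = M = 1: (-3/2,5/2), (-1/2,3/2), (1/2,1/2), (3/2,-1/2), (5/2,-3/2)
  (m₁,m₂)=(5/2,-3/2): CG² = 1/7, CG = +√(1/7)   ← matches the target
  (m₁,m₂)=(3/2,-1/2): CG² = 8/35, CG = −√(8/35)
  (m₁,m₂)=(1/2,1/2): CG² = 9/35, CG = +√(9/35)
  (m₁,m₂)=(-1/2,3/2): CG² = 8/35, CG = −√(8/35)
  (m₁,m₂)=(-3/2,5/2): CG² = 1/7, CG = +√(1/7)   ← matches the target
Pairs with CG² = 1/7: (5/2,-3/2): +√(1/7); (-3/2,5/2): +√(1/7)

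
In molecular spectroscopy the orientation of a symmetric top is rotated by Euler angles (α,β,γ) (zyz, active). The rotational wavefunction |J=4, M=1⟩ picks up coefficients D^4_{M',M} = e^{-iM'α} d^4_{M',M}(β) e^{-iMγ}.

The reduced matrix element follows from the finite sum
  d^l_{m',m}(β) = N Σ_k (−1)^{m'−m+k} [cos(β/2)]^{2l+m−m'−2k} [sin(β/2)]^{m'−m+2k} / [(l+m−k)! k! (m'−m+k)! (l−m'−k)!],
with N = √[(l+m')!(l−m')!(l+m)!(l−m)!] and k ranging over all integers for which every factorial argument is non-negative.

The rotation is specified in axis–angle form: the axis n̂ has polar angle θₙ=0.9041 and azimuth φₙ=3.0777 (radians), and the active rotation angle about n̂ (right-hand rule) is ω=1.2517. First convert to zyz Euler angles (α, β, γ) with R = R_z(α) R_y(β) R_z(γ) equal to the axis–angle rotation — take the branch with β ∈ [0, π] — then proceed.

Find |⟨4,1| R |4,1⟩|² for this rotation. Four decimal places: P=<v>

Axis–angle → zyz. n̂ = (sinθₙcosφₙ, sinθₙsinφₙ, cosθₙ) = (-0.784265, +0.050177, +0.618393), ω = 1.2517.
R = I cosω + sinω [n̂]ₓ + (1−cosω) n̂n̂ᵀ gives
  R = [+0.735827, -0.614183, -0.285196; +0.560169, +0.315437, +0.765970; -0.380485, -0.723380, +0.576153]
β = atan2(√(R₁₃²+R₂₃²), R₃₃) = 0.956782; α = atan2(R₂₃, R₁₃) mod 2π = 1.927227; γ = atan2(R₃₂, −R₃₁) mod 2π = 5.196605
First d^4_{1,1}(β=0.9568), then the phase factors e^{-i(1)α} and e^{-i(1)γ}:
Half-angle: c=0.887737, s=0.460351. N=√(120·6·120·6)=720.000000
k: max(0,(1)−(1))=0 … min(4+(1),4−(1))=3
  k=0: (−1)^0·720.0000/(720)·0.8877^8·0.4604^0 = +0.385722
  k=1: (−1)^1·720.0000/(48)·0.8877^6·0.4604^2 = -1.555878
  k=2: (−1)^2·720.0000/(24)·0.8877^4·0.4604^4 = +0.836789
  k=3: (−1)^3·720.0000/(72)·0.8877^2·0.4604^6 = -0.075008
d^4_{1,1}(0.9568) = +0.385722 -1.555878 +0.836789 -0.075008 = -0.408375
|D^4_{1,1}|² = |d^4_{1,1}(β)|² = (-0.408375)² = 0.166770 (the z-rotation phases have unit modulus)

P=0.1668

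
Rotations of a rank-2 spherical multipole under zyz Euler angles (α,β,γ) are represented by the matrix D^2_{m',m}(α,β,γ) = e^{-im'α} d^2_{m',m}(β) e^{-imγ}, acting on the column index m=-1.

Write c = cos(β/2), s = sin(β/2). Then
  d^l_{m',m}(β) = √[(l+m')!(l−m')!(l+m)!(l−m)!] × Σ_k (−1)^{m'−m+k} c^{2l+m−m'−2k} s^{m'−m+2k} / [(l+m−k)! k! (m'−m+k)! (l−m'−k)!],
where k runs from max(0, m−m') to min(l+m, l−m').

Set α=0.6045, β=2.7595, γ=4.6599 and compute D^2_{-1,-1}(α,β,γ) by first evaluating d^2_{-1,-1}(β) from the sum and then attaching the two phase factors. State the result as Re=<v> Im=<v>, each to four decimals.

Re=-0.0540 Im=0.0877

First d^2_{-1,-1}(β=2.7595), then the phase factors e^{-i(-1)α} and e^{-i(-1)γ}:
With c≡cos(β/2)=0.189886 and s≡sin(β/2)=0.981806, N=[1·6·1·6]^{1/2}=6.000000
k∈{0,1} keeps every argument non-negative
  k=0: (−1)^0·6.0000/(6)·0.1899^4·0.9818^0 = +0.001300
  k=1: (−1)^1·6.0000/(2)·0.1899^2·0.9818^2 = -0.104270
d^2_{-1,-1}(2.7595) = +0.001300 -0.104270 = -0.102970
Attach z-rotation phases: D = e^{-i(-1)(0.6045)}·(-0.102970)·e^{-i(-1)(4.6599)} = -0.053998+0.087676i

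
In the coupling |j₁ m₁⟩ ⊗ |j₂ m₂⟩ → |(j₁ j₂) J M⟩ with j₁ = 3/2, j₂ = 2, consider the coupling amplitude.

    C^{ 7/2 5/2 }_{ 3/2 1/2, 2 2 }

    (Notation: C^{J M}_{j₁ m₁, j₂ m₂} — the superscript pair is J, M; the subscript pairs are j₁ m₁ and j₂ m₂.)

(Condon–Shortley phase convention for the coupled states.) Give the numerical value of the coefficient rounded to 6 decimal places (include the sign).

+√(3/7) ≈ +0.654654

√[8·0!3!4!/8! · 2!1!4!0!6!1!] = √(6912/7)
  +(−1)^0/∏(0,0,1,4,2,0)! = 1/48  (running 1/48)
⟨..|..⟩ = √(6912/7)·(1/48) = +0.654654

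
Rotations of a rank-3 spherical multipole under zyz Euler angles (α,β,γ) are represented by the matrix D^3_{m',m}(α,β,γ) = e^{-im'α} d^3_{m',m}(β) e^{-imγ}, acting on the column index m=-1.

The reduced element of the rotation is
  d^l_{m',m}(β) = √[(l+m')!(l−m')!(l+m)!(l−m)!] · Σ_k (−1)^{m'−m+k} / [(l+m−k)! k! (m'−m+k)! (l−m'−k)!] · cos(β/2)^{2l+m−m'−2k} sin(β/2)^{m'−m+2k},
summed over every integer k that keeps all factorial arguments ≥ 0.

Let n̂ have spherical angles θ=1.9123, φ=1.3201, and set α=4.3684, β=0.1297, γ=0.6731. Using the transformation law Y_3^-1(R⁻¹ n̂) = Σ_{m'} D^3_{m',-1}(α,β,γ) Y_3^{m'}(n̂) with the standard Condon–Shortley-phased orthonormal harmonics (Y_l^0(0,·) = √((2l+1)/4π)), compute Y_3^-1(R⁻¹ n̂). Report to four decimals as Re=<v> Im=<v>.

Re=-0.0068 Im=-0.0044

Need the full column D^3_{m',-1} for m'=−3..3 at α=4.3684, β=0.1297, γ=0.6731.
cos(β/2)=0.997898, sin(β/2)=0.064805
d^3_{-3,-1}: single k=2 term ⇒ +0.016129;  D = +0.005665+0.015101i
d^3_{-2,-1}: k∈[1..2] ⇒ +0.202785 -0.001710 = +0.201075;  D = -0.201053+0.002991i
d^3_{-1,-1}: k∈[0..2] ⇒ +0.987454 -0.033315 +0.000105 = +0.954244;  D = +0.308413-0.903030i
d^3_{0,-1}: k∈[0..2] ⇒ -0.222140 +0.002811 -0.000004 = -0.219333;  D = -0.171495-0.136735i
d^3_{1,-1}: k∈[0..2] ⇒ +0.024987 -0.000141 +0.000000 = +0.024846;  D = -0.021134+0.013065i
d^3_{2,-1}: k∈[0..1] ⇒ -0.001710 +0.000004 = -0.001707;  D = +0.000355+0.001669i
d^3_{3,-1}: single k=0 term ⇒ +0.000068;  D = +0.000067+0.000009i
Y_3^{m'}(θ=1.9123,φ=1.3201) and Σ D·Y over m':
  (+0.0057+0.0151i)·(-0.2384+0.2549i)  (-0.2011+0.0030i)·(+0.2665+0.1461i)  (+0.3084-0.9030i)·(-0.0332+0.1296i)  (-0.1715-0.1367i)·(+0.3048+0.0000i)  (-0.0211+0.0131i)·(+0.0332+0.1296i)  (+0.0004+0.0017i)·(+0.2665-0.1461i)  (+0.0001+0.0000i)·(+0.2384+0.2549i)
Y_3^-1(R⁻¹ n̂) = -0.006768-0.004381i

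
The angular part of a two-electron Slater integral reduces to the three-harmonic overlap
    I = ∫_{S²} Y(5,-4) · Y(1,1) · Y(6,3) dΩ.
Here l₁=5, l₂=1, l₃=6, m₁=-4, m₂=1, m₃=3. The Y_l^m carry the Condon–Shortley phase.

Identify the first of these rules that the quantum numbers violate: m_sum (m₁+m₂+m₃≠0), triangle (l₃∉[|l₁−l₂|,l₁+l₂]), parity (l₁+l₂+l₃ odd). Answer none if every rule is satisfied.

m₁+m₂+m₃ = -4 + 1 + 3 = 0  ✓
triangle: |5−1|=4 ≤ l₃=6 ≤ 5+1=6  ✓
parity: l₁+l₂+l₃ = 12 is even  ✓

none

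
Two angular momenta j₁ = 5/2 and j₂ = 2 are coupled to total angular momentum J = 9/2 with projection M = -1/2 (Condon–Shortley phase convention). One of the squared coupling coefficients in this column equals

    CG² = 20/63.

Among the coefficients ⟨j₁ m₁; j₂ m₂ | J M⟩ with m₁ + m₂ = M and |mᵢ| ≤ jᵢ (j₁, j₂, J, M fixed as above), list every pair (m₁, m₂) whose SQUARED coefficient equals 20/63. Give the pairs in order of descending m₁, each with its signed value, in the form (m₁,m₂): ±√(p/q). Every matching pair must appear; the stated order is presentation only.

(1/2,-1): +√(20/63)

Admissible pairs with m₁+m₂ = M = -1/2: (-5/2,2), (-3/2,1), (-1/2,0), (1/2,-1), (3/2,-2)
  (m₁,m₂)=(3/2,-2): CG² = 5/126, CG = +√(5/126)
  (m₁,m₂)=(1/2,-1): CG² = 20/63, CG = +√(20/63)   ← matches the target
  (m₁,m₂)=(-1/2,0): CG² = 10/21, CG = +√(10/21)
  (m₁,m₂)=(-3/2,1): CG² = 10/63, CG = +√(10/63)
  (m₁,m₂)=(-5/2,2): CG² = 1/126, CG = +√(1/126)
Pairs with CG² = 20/63: (1/2,-1): +√(20/63)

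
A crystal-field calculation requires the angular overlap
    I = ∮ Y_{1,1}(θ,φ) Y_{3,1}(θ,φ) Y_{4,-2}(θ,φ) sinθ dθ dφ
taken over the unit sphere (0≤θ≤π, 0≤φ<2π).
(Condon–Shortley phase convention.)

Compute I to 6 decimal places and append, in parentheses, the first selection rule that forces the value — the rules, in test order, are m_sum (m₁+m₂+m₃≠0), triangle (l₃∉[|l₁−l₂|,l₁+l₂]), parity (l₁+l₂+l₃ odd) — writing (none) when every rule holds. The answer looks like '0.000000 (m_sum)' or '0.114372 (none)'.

0.238414 (none)

m-sum 0 ✓  L=8 even ✓  2≤4≤4 ✓
Π(2lᵢ+1) = 3×7×9 = 189
triangle coeff Δ(1,3,4) = 1/252
Σ_t [0,0]: t=0:+1/36 = 1/36
(3j)²=4/63 [(1 3 4; 0 0 0)], sign=+1
Σ_t [0,0]: t=0:+1/96 = 1/96
(3j)²=5/84 [(1 3 4; 1 1 -2)], sign=+1
⇒ 4πI² = 5/7
I = (+1)√(5/7/(4π)) = 0.23841361
No selection rule forces the value: the integral is nonzero (none).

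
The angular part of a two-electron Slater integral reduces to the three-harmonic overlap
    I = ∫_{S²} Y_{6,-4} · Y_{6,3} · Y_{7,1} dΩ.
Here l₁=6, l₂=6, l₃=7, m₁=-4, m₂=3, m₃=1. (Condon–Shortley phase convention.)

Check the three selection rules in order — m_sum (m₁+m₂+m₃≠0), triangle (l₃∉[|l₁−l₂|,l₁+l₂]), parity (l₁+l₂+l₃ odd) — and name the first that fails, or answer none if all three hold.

parity

Σmᵢ = 0  ✓
l₃∈[|l₁−l₂|,l₁+l₂]=[0,12], have l₃=7  ✓
Σlᵢ = 19 ⇒ odd  ✗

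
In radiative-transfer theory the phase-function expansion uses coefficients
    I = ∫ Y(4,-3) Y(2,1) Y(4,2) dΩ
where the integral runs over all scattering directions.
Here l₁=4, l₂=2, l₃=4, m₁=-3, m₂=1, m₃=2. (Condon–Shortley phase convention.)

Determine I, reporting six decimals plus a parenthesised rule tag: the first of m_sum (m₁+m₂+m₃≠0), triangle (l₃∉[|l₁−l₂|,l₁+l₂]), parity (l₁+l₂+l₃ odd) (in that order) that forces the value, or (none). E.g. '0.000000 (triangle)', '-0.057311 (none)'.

m-sum 0 ✓  L=10 even ✓  2≤4≤6 ✓
Π(2lᵢ+1) = 9×5×9 = 405
triangle coeff Δ(4,2,4) = 1/13860
Σ_t [0,2]: t=0:+1/192 t=1:−1/36 t=2:+1/192 = -5/288
(3j)²=20/693 [(4 2 4; 0 0 0)], sign=-1
Σ_t [1,2]: t=1:−1/1440 t=2:+1/240 = 1/288
(3j)²=5/132 [(4 2 4; -3 1 2)], sign=+1
⇒ 4πI² = 375/847
I = (-1)√(375/847/(4π)) = -0.18770204
No selection rule forces the value: the integral is nonzero (none).

-0.187702 (none)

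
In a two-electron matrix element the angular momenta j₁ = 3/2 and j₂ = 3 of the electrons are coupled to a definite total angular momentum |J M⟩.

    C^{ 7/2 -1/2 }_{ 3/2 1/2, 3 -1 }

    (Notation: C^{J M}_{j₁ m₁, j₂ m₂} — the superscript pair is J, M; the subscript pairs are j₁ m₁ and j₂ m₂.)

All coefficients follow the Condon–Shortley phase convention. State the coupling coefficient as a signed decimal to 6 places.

+0.534522  (= +√(2/7))

j₁+j₂−J=1  J+j₁−j₂=2  J−j₁+j₂=5  j₁+j₂+J+1=9
(j₁±m₁, j₂±m₂, J±M) = (2,1,2,4,3,4)
P² = 512/7
sum k=0..1:
  [0] +1/12 = 1/12
  [1] −1/48 = -1/48
S = 1/16
C² = P²·S² = 2/7 ; C = +0.534522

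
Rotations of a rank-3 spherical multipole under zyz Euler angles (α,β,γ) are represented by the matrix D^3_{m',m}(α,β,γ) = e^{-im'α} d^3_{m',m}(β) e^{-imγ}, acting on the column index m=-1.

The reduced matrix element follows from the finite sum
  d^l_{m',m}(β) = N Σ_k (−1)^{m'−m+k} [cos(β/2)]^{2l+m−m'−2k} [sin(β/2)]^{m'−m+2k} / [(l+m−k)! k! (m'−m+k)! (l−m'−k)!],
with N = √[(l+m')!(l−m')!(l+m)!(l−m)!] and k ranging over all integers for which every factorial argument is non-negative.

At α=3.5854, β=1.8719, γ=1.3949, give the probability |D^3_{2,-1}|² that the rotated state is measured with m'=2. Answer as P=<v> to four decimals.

P=0.0029

D^3_{2,-1}(3.5854,1.8719,1.3949) = e^{-i·2·3.5854}·d^3_{2,-1}(1.8719)·e^{-i·-1·1.3949}. Compute d first:
c=cos(1.871900/2)=0.593054, s=sin(1.871900/2)=0.805163; N=√[120·1·2·24]=75.894664
Admissible k: 0..1 (factorial args all ≥0)
  k=0: (−1)^3·75.8947/(12)·0.5931^3·0.8052^3 = -0.688594
  k=1: (−1)^4·75.8947/(24)·0.5931^1·0.8052^5 = +0.634618
d^3_{2,-1}(1.8719) = -0.688594 +0.634618 = -0.053976
|D^3_{2,-1}|² = |d^3_{2,-1}(β)|² = (-0.053976)² = 0.002913 (the z-rotation phases have unit modulus)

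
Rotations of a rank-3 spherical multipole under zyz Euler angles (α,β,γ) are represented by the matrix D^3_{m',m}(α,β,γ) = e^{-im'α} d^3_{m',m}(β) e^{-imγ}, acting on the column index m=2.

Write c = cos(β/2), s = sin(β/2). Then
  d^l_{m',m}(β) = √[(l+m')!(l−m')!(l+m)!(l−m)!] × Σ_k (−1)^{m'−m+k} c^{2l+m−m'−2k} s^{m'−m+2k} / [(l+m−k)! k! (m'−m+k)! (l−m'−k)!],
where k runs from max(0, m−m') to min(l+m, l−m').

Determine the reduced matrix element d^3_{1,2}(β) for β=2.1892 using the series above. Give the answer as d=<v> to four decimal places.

d^3_{1,2}(β=2.1892) via the finite sum:
With c≡cos(β/2)=0.458402 and s≡sin(β/2)=0.888745, N=[24·2·120·1]^{1/2}=75.894664
The bounds max(0,m−m')=1 and min(l+m,l−m')=2 give 2 terms
  k=1: (−1)^0·75.8947/(24)·0.4584^5·0.8887^1 = +0.056887
  k=2: (−1)^1·75.8947/(12)·0.4584^3·0.8887^3 = -0.427662
d^3_{1,2}(2.1892) = +0.056887 -0.427662 = -0.370776

d=-0.3708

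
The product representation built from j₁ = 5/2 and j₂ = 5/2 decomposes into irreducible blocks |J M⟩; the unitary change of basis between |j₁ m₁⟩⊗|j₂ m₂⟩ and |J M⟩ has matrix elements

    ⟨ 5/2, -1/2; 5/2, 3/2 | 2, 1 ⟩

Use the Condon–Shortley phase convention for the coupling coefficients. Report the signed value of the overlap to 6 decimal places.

√[5·3!2!2!/8! · 2!3!4!1!3!1!] = √(36/7)
  +(−1)^2/∏(2,1,1,2,1,0)! = 1/4  (running 1/4)
  +(−1)^3/∏(3,0,0,1,2,1)! = -1/12  (running 1/6)
⟨..|..⟩ = √(36/7)·(1/6) = +0.377964

+0.377964  (= +√(1/7))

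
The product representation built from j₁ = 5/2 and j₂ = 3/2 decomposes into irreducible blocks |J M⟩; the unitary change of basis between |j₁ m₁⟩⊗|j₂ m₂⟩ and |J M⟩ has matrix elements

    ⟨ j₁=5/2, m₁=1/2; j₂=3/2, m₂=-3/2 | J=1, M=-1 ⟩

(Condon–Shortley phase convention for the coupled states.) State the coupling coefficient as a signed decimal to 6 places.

+√(1/20) = +0.223607

triangle: 3!×2!×0!/6! = 12/720
(j±m)!: 3!×2!×0!×3!×0!×2! = 144
prefactor² = (2J+1)×Δ×N² = 36/5
  k=0: +1/(0!×3!×2!×0!×0!×0!) = 1/12
Σ = 1/12  ⇒  CG² = 36/5×(1/12)² = 1/20
CG = +√(1/20) = +0.223607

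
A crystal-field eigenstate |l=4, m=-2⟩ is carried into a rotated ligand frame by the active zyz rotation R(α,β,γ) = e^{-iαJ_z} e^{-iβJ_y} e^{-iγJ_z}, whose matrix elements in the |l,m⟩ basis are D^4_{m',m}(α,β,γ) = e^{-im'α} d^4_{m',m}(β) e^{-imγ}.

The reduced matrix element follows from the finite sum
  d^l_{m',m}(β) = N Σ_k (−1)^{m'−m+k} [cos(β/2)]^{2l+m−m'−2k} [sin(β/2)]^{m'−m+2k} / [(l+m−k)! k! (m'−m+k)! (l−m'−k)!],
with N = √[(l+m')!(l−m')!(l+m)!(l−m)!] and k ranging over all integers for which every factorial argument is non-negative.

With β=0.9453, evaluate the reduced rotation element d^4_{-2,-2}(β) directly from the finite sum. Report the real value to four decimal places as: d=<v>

d^4_{-2,-2}(β=0.9453) via the finite sum:
c=cos(0.945300/2)=0.890365, s=sin(0.945300/2)=0.455247; N=√[2·720·2·720]=1440.000000
k∈{0,1,2} keeps every argument non-negative
  k=0: (−1)^0·1440.0000/(1440)·0.8904^8·0.4552^0 = +0.394952
  k=1: (−1)^1·1440.0000/(120)·0.8904^6·0.4552^2 = -1.239038
  k=2: (−1)^2·1440.0000/(96)·0.8904^4·0.4552^4 = +0.404905
d^4_{-2,-2}(0.9453) = +0.394952 -1.239038 +0.404905 = -0.439180

d=-0.4392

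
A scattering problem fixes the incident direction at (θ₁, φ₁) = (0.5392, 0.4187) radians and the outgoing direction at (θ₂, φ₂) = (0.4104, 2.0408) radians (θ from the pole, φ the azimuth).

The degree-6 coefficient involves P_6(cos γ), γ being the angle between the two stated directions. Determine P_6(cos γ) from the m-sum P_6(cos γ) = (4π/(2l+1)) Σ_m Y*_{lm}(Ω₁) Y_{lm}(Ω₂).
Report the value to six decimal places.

-0.347967

Summing Y*_{l m}(θ₁,φ₁)·Y_{l m}(θ₂,φ₂) over m ∈ [−6, 6]; prefactor 4π/(2·6+1) = 0.966644:
  term(m=-6) = -0.00002 + 0.00001j   from Y*(Ω₁)=-0.00716 + 0.00521j, Y(Ω₂)=0.00185 + 0.00062j
  term(m=-5) = -0.00020 - 0.00077j   from Y*(Ω₁)=-0.02558 + 0.04440j, Y(Ω₂)=-0.01104 + 0.01090j
  term(m=-4) = 0.01285 - 0.00268j   from Y*(Ω₁)=-0.01828 + 0.17511j, Y(Ω₂)=-0.02269 - 0.07104j
  term(m=-3) = 0.01402 + 0.09039j   from Y*(Ω₁)=0.11944 + 0.36693j, Y(Ω₂)=0.23399 + 0.03795j
  term(m=-2) = -0.22962 + 0.02364j   from Y*(Ω₁)=0.32413 + 0.35972j, Y(Ω₂)=-0.28117 + 0.38499j
  term(m=-1) = -0.00350 - 0.06812j   from Y*(Ω₁)=0.13314 + 0.05925j, Y(Ω₂)=-0.21199 - 0.41732j
  term(m=+0) = 0.05295 + 0.00000j   from Y*(Ω₁)=-0.39737 + 0.00000j, Y(Ω₂)=-0.13325 + 0.00000j
  term(m=+1) = -0.00350 + 0.06812j   from Y*(Ω₁)=-0.13314 + 0.05925j, Y(Ω₂)=0.21199 - 0.41732j
  term(m=+2) = -0.22962 - 0.02364j   from Y*(Ω₁)=0.32413 - 0.35972j, Y(Ω₂)=-0.28117 - 0.38499j
  term(m=+3) = 0.01402 - 0.09039j   from Y*(Ω₁)=-0.11944 + 0.36693j, Y(Ω₂)=-0.23399 + 0.03795j
  term(m=+4) = 0.01285 + 0.00268j   from Y*(Ω₁)=-0.01828 - 0.17511j, Y(Ω₂)=-0.02269 + 0.07104j
  term(m=+5) = -0.00020 + 0.00077j   from Y*(Ω₁)=0.02558 + 0.04440j, Y(Ω₂)=0.01104 + 0.01090j
  term(m=+6) = -0.00002 - 0.00001j   from Y*(Ω₁)=-0.00716 - 0.00521j, Y(Ω₂)=0.00185 - 0.00062j
Σ over m = -0.35997 + 0.00000j; ×(4π/13) → -0.34797 + 0.00000j. Real part: -0.347967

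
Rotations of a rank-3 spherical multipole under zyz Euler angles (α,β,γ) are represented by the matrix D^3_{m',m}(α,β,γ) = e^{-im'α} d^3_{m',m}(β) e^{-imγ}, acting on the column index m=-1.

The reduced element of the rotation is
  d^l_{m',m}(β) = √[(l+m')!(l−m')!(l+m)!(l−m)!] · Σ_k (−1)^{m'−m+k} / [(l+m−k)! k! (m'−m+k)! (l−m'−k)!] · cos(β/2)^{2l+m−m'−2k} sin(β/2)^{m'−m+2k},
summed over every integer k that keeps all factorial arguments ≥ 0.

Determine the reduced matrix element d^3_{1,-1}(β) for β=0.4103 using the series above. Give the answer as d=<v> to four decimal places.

d^3_{1,-1}(β=0.4103) via the finite sum:
c=cos(0.410300/2)=0.979030, s=sin(0.410300/2)=0.203714; N=√[24·2·2·24]=48.000000
k∈{0,1,2} keeps every argument non-negative
  k=0: (−1)^2·48.0000/(8)·0.9790^4·0.2037^2 = +0.228759
  k=1: (−1)^3·48.0000/(6)·0.9790^2·0.2037^4 = -0.013206
  k=2: (−1)^4·48.0000/(48)·0.9790^0·0.2037^6 = +0.000071
d^3_{1,-1}(0.4103) = +0.228759 -0.013206 +0.000071 = +0.215624

d=0.2156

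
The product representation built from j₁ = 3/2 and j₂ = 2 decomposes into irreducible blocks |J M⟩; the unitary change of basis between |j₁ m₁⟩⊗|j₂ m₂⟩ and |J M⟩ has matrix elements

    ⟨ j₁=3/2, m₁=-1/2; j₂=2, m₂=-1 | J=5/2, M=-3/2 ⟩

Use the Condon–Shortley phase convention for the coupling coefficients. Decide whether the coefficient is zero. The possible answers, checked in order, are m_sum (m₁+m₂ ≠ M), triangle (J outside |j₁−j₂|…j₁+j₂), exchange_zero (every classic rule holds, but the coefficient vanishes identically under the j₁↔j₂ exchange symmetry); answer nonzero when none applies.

m-sum: m₁+m₂ = -1/2+(-1) = -3/2, M = -3/2  ✓
triangle: |j₁−j₂| = 1/2 ≤ J = 5/2 ≤ j₁+j₂ = 7/2  ✓
exchange: j₁≠j₂ or m₁≠m₂ — the exchange symmetry imposes no constraint here
value check: CG = +√(1/35) = +0.169031 ≠ 0

nonzero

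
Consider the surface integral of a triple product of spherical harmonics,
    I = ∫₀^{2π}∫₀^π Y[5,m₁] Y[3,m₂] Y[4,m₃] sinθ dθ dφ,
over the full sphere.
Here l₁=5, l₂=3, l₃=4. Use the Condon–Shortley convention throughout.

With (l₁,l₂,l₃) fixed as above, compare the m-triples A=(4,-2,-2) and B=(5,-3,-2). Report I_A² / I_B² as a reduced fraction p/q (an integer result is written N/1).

Same 5,3,4: normalisation and zero-m 3j drop out of the ratio.
A: Δ: 4! 6! 2! / 13! → 1/180180; sum: t=0:+1/2880 t=1:−1/8640 = 1/4320; 3j²(5 3 4; 4 -2 -2) = Δ·Π!·Σ² = 8/429  (sign +1)
B: Δ: 4! 6! 2! / 13! → 1/180180; sum: t=0:+1/34560 = 1/34560; 3j²(5 3 4; 5 -3 -2) = Δ·Π!·Σ² = 5/286  (sign +1)
I_A²/I_B² = (8/429)/(5/286) = 16/15

16/15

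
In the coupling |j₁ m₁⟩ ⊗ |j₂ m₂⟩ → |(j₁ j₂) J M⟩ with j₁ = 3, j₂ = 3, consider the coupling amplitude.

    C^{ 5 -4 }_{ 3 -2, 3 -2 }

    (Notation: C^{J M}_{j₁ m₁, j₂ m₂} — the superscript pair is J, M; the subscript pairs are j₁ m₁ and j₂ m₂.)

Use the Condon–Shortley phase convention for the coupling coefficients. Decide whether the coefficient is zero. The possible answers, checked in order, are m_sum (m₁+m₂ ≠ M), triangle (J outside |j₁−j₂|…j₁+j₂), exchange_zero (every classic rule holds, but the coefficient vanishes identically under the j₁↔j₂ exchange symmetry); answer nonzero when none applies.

m-sum: m₁+m₂ = -2+(-2) = -4, M = -4  ✓
triangle: |j₁−j₂| = 0 ≤ J = 5 ≤ j₁+j₂ = 6  ✓
exchange: j₁=j₂ and m₁=m₂, and (−1)^(j₁+j₂−J) = (−1)^1 = −1 forces ⟨j₁m₁;j₂m₂|JM⟩ = −⟨j₂m₂;j₁m₁|JM⟩ = −⟨j₁m₁;j₂m₂|JM⟩ ⇒ the coefficient vanishes identically
Racah sum check: Σ_k collapses to 0 ⇒ CG = 0

exchange_zero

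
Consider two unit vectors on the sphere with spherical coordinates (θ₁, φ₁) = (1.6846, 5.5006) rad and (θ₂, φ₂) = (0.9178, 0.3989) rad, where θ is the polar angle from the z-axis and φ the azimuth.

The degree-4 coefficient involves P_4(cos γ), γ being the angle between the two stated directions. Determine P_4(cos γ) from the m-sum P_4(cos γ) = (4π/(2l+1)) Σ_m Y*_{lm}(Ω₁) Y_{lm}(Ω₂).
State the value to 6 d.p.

Term-by-term m-sum for l=4 (normalisation 4π/9 = 1.396263):
  m=-4: Y*=(-0.431166, -0.004851)  Y=(-0.004368, -0.176067)  product (0.001029, 0.075935)
  m=-3: Y*=(0.097733, 0.099397)  Y=(0.139249, -0.354699)  product (0.048865, -0.020825)
  m=-2: Y*=(-0.001690, 0.300397)  Y=(0.233421, -0.239284)  product (0.071486, 0.070524)
  m=-1: Y*=(0.110128, -0.109510)  Y=(-0.087520, 0.036889)  product (-0.005599, 0.013647)
  m=+0: Y*=(0.277048, -0.000000)  Y=(-0.349616, 0.000000)  product (-0.096860, 0.000000)
  m=+1: Y*=(-0.110128, -0.109510)  Y=(0.087520, 0.036889)  product (-0.005599, -0.013647)
  m=+2: Y*=(-0.001690, -0.300397)  Y=(0.233421, 0.239284)  product (0.071486, -0.070524)
  m=+3: Y*=(-0.097733, 0.099397)  Y=(-0.139249, -0.354699)  product (0.048865, 0.020825)
  m=+4: Y*=(-0.431166, 0.004851)  Y=(-0.004368, 0.176067)  product (0.001029, -0.075935)
Σ over m = (0.134703, -0.000000); ×(4π/9) → (0.188081, -0.000000). Real part: 0.188081

0.188081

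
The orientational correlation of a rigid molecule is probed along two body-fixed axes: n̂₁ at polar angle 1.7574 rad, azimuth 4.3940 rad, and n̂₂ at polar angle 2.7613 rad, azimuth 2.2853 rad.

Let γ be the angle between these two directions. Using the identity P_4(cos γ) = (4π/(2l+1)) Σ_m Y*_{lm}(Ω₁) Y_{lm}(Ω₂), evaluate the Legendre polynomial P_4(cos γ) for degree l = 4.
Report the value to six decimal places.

Expand P_4 via completeness: Σ_{m} conj(Y_{4,m}) at Ω₁ times Y_{4,m} at Ω₂ —
  term(m=-4) = -0.00190 + 0.00290j   from Y*(Ω₁)=0.12084 - 0.39450j, Y(Ω₂)=-0.00807 - 0.00235j
  term(m=-3) = 0.01308 + 0.00056j   from Y*(Ω₁)=-0.17988 - 0.12723j, Y(Ω₂)=-0.04996 + 0.03221j
  term(m=-2) = 0.02703 + 0.05008j   from Y*(Ω₁)=0.19713 - 0.14579j, Y(Ω₂)=-0.03280 + 0.22977j
  term(m=-1) = 0.06034 - 0.10115j   from Y*(Ω₁)=-0.07449 - 0.22600j, Y(Ω₂)=0.32433 + 0.37391j
  term(m=+0) = 0.07088 + 0.00000j   from Y*(Ω₁)=0.21251 + 0.00000j, Y(Ω₂)=0.33355 + 0.00000j
  term(m=+1) = 0.06034 + 0.10115j   from Y*(Ω₁)=0.07449 - 0.22600j, Y(Ω₂)=-0.32433 + 0.37391j
  term(m=+2) = 0.02703 - 0.05008j   from Y*(Ω₁)=0.19713 + 0.14579j, Y(Ω₂)=-0.03280 - 0.22977j
  term(m=+3) = 0.01308 - 0.00056j   from Y*(Ω₁)=0.17988 - 0.12723j, Y(Ω₂)=0.04996 + 0.03221j
  term(m=+4) = -0.00190 - 0.00290j   from Y*(Ω₁)=0.12084 + 0.39450j, Y(Ω₂)=-0.00807 + 0.00235j
Total Σ_m = 0.26800 - 0.00000j. Multiply by 1.396263: 0.37420 - 0.00000j. P_4(cos γ) = 0.374200

0.374200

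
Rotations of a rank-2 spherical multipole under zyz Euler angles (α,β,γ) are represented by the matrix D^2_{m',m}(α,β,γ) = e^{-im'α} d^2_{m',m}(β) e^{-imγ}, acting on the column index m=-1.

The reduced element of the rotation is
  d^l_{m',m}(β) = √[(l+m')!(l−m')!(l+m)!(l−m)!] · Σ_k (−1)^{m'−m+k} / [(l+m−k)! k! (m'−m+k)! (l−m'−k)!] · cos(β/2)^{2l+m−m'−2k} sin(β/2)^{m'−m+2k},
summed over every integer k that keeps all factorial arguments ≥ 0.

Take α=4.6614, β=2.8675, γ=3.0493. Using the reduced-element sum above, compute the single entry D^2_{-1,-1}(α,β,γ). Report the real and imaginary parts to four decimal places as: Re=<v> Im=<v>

D^2_{-1,-1}(4.6614,2.8675,3.0493) = e^{-i·-1·4.6614}·d^2_{-1,-1}(2.8675)·e^{-i·-1·3.0493}. Compute d first:
c=cos(2.867500/2)=0.136618, s=sin(2.867500/2)=0.990624; N=√[1·6·1·6]=6.000000
k: max(0,(-1)−(-1))=0 … min(2+(-1),2−(-1))=1
  k=0: (−1)^0·6.0000/(6)·0.1366^4·0.9906^0 = +0.000348
  k=1: (−1)^1·6.0000/(2)·0.1366^2·0.9906^2 = -0.054948
d^2_{-1,-1}(2.8675) = +0.000348 -0.054948 = -0.054600
Phases: e^{-i·(-1)·4.6614}=-0.050967-0.998700i, e^{-i·(-1)·3.0493}=-0.995744+0.092162i ⇒ D=-0.007796-0.054040i

Re=-0.0078 Im=-0.0540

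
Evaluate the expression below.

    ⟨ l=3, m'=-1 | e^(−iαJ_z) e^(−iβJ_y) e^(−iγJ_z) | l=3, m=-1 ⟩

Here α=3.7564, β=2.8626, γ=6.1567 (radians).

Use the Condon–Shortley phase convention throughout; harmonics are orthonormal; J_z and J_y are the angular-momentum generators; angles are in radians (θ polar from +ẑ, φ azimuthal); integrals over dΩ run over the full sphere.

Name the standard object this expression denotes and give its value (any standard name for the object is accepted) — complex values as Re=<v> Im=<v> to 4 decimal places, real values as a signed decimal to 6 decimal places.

Wigner D-matrix element, Re=-0.0959 Im=-0.0510

This is a Wigner D-matrix element — the rotation-matrix element ⟨l m'| R(α,β,γ) |l m⟩ in the angular-momentum basis.
Split into d^3_{-1,-1}(β=2.8626) × two z-phases.
With c≡cos(β/2)=0.139044 and s≡sin(β/2)=0.990286, N=[2·24·2·24]^{1/2}=48.000000
k: max(0,(-1)−(-1))=0 … min(3+(-1),3−(-1))=2
  k=0: (−1)^0·48.0000/(48)·0.1390^6·0.9903^0 = +0.000007
  k=1: (−1)^1·48.0000/(6)·0.1390^4·0.9903^2 = -0.002932
  k=2: (−1)^2·48.0000/(8)·0.1390^2·0.9903^4 = +0.111558
d^3_{-1,-1}(2.8626) = +0.000007 -0.002932 +0.111558 = +0.108633
D = (-0.816885-0.576801i)·(+0.108633)·(+0.992011-0.126148i) = -0.095936-0.050965i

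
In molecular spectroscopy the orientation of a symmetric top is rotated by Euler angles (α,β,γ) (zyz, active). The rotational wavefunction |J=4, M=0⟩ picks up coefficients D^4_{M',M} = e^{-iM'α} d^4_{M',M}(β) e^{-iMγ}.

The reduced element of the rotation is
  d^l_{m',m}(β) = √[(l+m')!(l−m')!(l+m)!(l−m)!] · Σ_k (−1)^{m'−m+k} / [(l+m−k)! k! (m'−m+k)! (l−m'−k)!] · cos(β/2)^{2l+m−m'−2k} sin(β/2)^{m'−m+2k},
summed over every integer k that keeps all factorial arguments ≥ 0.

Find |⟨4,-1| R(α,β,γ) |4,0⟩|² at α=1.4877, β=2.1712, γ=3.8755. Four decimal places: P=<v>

Split into d^4_{-1,0}(β=2.1712) × two z-phases.
With c≡cos(β/2)=0.466382 and s≡sin(β/2)=0.884583, N=[6·120·24·24]^{1/2}=643.987578
Admissible k: 1..4 (factorial args all ≥0)
  k=1: (−1)^0·643.9876/(144)·0.4664^7·0.8846^1 = +0.018987
  k=2: (−1)^1·643.9876/(24)·0.4664^5·0.8846^3 = -0.409819
  k=3: (−1)^2·643.9876/(24)·0.4664^3·0.8846^5 = +1.474299
  k=4: (−1)^3·643.9876/(144)·0.4664^1·0.8846^7 = -0.883951
d^4_{-1,0}(2.1712) = +0.018987 -0.409819 +1.474299 -0.883951 = +0.199516
|D^4_{-1,0}|² = |d^4_{-1,0}(β)|² = (+0.199516)² = 0.039807 (the z-rotation phases have unit modulus)

P=0.0398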